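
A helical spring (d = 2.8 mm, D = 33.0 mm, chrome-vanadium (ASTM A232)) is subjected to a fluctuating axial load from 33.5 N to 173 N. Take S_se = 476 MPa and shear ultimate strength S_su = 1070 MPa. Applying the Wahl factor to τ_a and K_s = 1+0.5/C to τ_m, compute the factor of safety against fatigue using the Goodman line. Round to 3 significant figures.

0.986

C = D/d = 33.0/2.8 = 11.7857; K_W = (4C−1)/(4C−4)+0.615/C = 1.1217; K_s = 1+0.5/C = 1.0424
F_a = (F_max−F_min)/2 = 69.75 N; F_m = (F_max+F_min)/2 = 103.25 N
τ_a = K_W·8F_aD/(πd³) = 1.1217 × 267.01 = 299.51 MPa
τ_m = K_s·8F_mD/(πd³) = 1.0424 × 395.25 = 412.02 MPa
Goodman: 1/n_f = τ_a/S_se + τ_m/S_su = 299.51/476 + 412.02/1070 = 0.62922 + 0.38506 = 1.0143
n_f = 1/1.0143 = 0.9859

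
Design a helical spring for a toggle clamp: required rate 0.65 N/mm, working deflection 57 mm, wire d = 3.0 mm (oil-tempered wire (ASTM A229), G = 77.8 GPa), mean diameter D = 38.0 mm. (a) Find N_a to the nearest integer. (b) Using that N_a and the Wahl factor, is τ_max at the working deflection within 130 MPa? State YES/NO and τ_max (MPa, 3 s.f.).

N_a = Gd⁴/(8D³k) = (77.8×10³)(3.0⁴)/(8·38.0³·0.65) = 22.09 → N_a = 22
Actual rate k = Gd⁴/(8D³·22) = 0.65253 N/mm
Working load F = kδ = 0.65253·57 = 37.194 N
C = 38.0/3.0 = 12.6667; K_W = (4C−1)/(4C−4)+0.615/C = 1.1128
τ_max = K_W·8FD/(πd³) = 1.1128·133.3 = 148.34 MPa
τ_max > 130 MPa → exceeds allowable

(a) 22 coils; (b) NO, τ_max = 148 MPa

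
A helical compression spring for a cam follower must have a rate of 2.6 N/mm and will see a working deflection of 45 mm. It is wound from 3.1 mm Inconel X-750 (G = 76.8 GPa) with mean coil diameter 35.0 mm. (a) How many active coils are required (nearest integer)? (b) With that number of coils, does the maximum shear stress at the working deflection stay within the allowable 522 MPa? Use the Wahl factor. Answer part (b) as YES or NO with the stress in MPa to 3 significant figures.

(a) 8 coils; (b) YES, τ_max = 392 MPa

N_a = Gd⁴/(8D³k) = (76.8×10³)(3.1⁴)/(8·35.0³·2.6) = 7.953 → N_a = 8
Actual rate k = Gd⁴/(8D³·8) = 2.5848 N/mm
Working load F = kδ = 2.5848·45 = 116.32 N
C = 35.0/3.1 = 11.2903; K_W = (4C−1)/(4C−4)+0.615/C = 1.1274
τ_max = K_W·8FD/(πd³) = 1.1274·347.98 = 392.3 MPa
τ_max ≤ 522 MPa → acceptable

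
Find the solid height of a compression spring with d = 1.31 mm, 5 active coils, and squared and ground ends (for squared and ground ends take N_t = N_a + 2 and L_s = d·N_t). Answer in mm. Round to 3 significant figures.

squared and ground ends: N_t = N_a + 2 = 5 + 2 = 7
L_s = d·N_t = 1.31 × 7 = 9.17 mm

9.17 mm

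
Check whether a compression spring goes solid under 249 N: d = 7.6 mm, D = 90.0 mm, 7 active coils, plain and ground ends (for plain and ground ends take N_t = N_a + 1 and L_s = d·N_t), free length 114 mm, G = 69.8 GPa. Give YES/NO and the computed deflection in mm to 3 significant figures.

NO, δ = 43.7 mm

k = Gd⁴/(8D³N_a) = (69.8×10³)(7.6⁴)/(8·90.0³·7) = 5.7042 N/mm
N_t = 8; L_s = 7.6·8 = 60.8 mm; δ_solid = L₀ − L_s = 114 − 60.8 = 53.2 mm
δ = F/k = 249/5.7042 = 43.652 mm
δ < δ_solid → spring does not go solid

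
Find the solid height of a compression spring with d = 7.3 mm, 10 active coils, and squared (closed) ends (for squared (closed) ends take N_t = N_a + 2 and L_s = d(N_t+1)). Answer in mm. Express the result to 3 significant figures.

squared (closed) ends: N_t = N_a + 2 = 10 + 2 = 12
L_s = d·(N_t+1) = 7.3 × 13 = 94.9 mm

94.9 mm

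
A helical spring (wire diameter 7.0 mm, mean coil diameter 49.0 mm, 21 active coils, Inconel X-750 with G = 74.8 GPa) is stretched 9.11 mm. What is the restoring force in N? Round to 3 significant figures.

k = Gd⁴/(8D³N_a) = (74.8×10³)(7.0⁴)/(8·49.0³·21) = 9.0865 N/mm
F = k·δ = 9.0865 × 9.11 = 82.778 N

82.8 N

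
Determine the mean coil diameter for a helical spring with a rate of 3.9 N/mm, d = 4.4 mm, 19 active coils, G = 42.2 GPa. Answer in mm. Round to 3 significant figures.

29.9 mm

D = (Gd⁴/(8N_a·k))^(1/3) = (42.2×10³·4.4⁴/(8·19·3.9))^(1/3)
  = (26681.8)^(1/3) = 29.8817 mm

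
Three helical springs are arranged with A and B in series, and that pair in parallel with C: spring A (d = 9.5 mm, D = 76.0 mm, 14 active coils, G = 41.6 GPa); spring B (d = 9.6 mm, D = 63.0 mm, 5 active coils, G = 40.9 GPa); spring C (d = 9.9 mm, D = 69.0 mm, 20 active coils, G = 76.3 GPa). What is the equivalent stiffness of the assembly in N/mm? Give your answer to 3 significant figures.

19.7 N/mm

k_A = Gd⁴/(8D³N_a) = (41.6×10³)(9.5⁴)/(8·76.0³·14) = 6.8917 N/mm
k_B = Gd⁴/(8D³N_a) = (40.9×10³)(9.6⁴)/(8·63.0³·5) = 34.732 N/mm
k_C = Gd⁴/(8D³N_a) = (76.3×10³)(9.9⁴)/(8·69.0³·20) = 13.944 N/mm
Springs A,B series: k_AB = 1/(1/6.8917+1/34.732) = 5.7507 N/mm; parallel with C: k_eq = 5.7507+13.944 = 19.695 N/mm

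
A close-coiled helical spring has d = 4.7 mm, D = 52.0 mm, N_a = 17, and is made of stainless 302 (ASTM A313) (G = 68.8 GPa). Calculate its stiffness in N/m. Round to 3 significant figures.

1760 N/m

k = Gd⁴/(8D³N_a) = (68.8×10³ × 4.7⁴) / (8 × 52.0³ × 17)
  = 3.35722e+07 / 1.91227e+07 = 1.7556 N/mm = 1755.6 N/m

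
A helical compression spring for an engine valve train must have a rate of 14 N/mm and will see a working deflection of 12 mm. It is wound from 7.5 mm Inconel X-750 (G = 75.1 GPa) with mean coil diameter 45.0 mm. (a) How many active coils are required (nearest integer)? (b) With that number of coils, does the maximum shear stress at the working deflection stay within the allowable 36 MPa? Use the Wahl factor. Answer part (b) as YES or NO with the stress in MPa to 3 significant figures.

N_a = Gd⁴/(8D³k) = (75.1×10³)(7.5⁴)/(8·45.0³·14) = 23.28 → N_a = 23
Actual rate k = Gd⁴/(8D³·23) = 14.172 N/mm
Working load F = kδ = 14.172·12 = 170.06 N
C = 45.0/7.5 = 6.0000; K_W = (4C−1)/(4C−4)+0.615/C = 1.2525
τ_max = K_W·8FD/(πd³) = 1.2525·46.193 = 57.857 MPa
τ_max > 36 MPa → exceeds allowable

(a) 23 coils; (b) NO, τ_max = 57.9 MPa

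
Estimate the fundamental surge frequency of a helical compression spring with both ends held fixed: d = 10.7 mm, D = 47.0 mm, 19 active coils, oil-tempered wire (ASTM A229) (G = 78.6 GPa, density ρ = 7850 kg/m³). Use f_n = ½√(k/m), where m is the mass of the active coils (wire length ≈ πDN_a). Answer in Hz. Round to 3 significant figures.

90.8 Hz

k = Gd⁴/(8D³N_a) = (78.6×10³)(10.7⁴)/(8·47.0³·19) = 65.286 N/mm = 65286 N/m
Wire length L = πDN_a = π·47.0·19 = 2805.4 mm
m = ρ·(πd²/4)·L = 7850 × 89.92×10⁻⁶ m² × 2.8054 m = 1.9803 kg
f_n = ½√(k/m) = 0.5·√(65286/1.9803) = 0.5·√(32968) = 90.785 Hz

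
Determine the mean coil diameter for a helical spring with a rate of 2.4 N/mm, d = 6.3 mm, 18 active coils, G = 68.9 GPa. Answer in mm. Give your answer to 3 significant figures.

68.0 mm

D = (Gd⁴/(8N_a·k))^(1/3) = (68.9×10³·6.3⁴/(8·18·2.4))^(1/3)
  = (314056)^(1/3) = 67.9729 mm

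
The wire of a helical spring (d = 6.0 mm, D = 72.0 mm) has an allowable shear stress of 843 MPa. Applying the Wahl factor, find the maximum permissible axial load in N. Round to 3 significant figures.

C = D/d = 72.0/6.0 = 12.0000
K_W = (4C−1)/(4C−4) + 0.615/C = 47.000/44.000 + 0.0512 = 1.1194
τ_max = K·8FD/(πd³) → F_max = τ_allow·πd³/(8DK)
F_max = 843·π·6.0³/(8·72.0·1.1194) = 5.7205e+05/644.79 = 887.18 N

887 N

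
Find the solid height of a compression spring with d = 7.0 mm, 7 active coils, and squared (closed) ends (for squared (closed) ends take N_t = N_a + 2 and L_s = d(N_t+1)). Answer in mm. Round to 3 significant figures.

70.0 mm

squared (closed) ends: N_t = N_a + 2 = 7 + 2 = 9
L_s = d·(N_t+1) = 7.0 × 10 = 70 mm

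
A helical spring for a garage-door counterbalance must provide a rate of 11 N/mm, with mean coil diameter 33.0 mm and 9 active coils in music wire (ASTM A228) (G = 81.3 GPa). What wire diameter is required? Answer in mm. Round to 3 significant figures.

d = (8D³N_a·k / G)^(1/4) = (8·33.0³·9·11 / (81.3×10³))^0.25
  = (350.09)^0.25 = 4.3256 mm

4.33 mm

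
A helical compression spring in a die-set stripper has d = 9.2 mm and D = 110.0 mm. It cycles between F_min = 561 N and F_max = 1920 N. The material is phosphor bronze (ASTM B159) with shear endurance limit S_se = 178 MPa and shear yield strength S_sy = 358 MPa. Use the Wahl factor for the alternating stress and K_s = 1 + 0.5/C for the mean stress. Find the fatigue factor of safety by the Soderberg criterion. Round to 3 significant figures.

0.353

C = D/d = 110.0/9.2 = 11.9565; K_W = (4C−1)/(4C−4)+0.615/C = 1.1199; K_s = 1+0.5/C = 1.0418
F_a = (F_max−F_min)/2 = 679.5 N; F_m = (F_max+F_min)/2 = 1240.5 N
τ_a = K_W·8F_aD/(πd³) = 1.1199 × 244.43 = 273.74 MPa
τ_m = K_s·8F_mD/(πd³) = 1.0418 × 446.24 = 464.9 MPa
Soderberg: 1/n_f = τ_a/S_se + τ_m/S_sy = 273.74/178 + 464.9/358 = 1.53785 + 1.29860 = 2.8364
n_f = 1/2.8364 = 0.3526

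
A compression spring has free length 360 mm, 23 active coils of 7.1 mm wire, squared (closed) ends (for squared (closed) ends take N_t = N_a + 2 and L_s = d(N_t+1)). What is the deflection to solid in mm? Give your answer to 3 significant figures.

175 mm

N_t = 25; L_s = 7.1·26 = 184.6 mm
δ_solid = L₀ − L_s = 360 − 184.6 = 175.4 mm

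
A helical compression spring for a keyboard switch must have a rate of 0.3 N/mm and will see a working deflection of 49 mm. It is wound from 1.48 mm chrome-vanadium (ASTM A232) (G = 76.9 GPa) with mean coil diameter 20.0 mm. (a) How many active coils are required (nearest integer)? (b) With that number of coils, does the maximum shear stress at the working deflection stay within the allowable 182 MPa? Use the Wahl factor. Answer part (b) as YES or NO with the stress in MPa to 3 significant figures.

(a) 19 coils; (b) NO, τ_max = 258 MPa

N_a = Gd⁴/(8D³k) = (76.9×10³)(1.48⁴)/(8·20.0³·0.3) = 19.22 → N_a = 19
Actual rate k = Gd⁴/(8D³·19) = 0.30342 N/mm
Working load F = kδ = 0.30342·49 = 14.867 N
C = 20.0/1.48 = 13.5135; K_W = (4C−1)/(4C−4)+0.615/C = 1.1054
τ_max = K_W·8FD/(πd³) = 1.1054·233.57 = 258.2 MPa
τ_max > 182 MPa → exceeds allowable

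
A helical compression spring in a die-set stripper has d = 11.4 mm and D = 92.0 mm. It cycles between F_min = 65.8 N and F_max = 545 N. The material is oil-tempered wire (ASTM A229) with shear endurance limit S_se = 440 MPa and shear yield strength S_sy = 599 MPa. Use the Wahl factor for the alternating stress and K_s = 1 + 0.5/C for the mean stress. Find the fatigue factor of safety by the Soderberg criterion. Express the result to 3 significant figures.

C = D/d = 92.0/11.4 = 8.0702; K_W = (4C−1)/(4C−4)+0.615/C = 1.1823; K_s = 1+0.5/C = 1.0620
F_a = (F_max−F_min)/2 = 239.6 N; F_m = (F_max+F_min)/2 = 305.4 N
τ_a = K_W·8F_aD/(πd³) = 1.1823 × 37.888 = 44.794 MPa
τ_m = K_s·8F_mD/(πd³) = 1.0620 × 48.293 = 51.285 MPa
Soderberg: 1/n_f = τ_a/S_se + τ_m/S_sy = 44.794/440 + 51.285/599 = 0.10181 + 0.08562 = 0.18742
n_f = 1/0.18742 = 5.336

5.34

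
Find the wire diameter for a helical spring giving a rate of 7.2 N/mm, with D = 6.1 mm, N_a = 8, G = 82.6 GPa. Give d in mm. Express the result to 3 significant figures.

1.06 mm

d = (8D³N_a·k / G)^(1/4) = (8·6.1³·8·7.2 / (82.6×10³))^0.25
  = (1.2663)^0.25 = 1.0608 mm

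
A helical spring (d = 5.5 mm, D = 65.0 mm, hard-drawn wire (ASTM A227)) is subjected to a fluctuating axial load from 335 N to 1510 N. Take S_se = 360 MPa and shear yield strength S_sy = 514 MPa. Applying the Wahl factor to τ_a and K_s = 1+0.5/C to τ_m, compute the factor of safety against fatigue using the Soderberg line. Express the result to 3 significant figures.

C = D/d = 65.0/5.5 = 11.8182; K_W = (4C−1)/(4C−4)+0.615/C = 1.1214; K_s = 1+0.5/C = 1.0423
F_a = (F_max−F_min)/2 = 587.5 N; F_m = (F_max+F_min)/2 = 922.5 N
τ_a = K_W·8F_aD/(πd³) = 1.1214 × 584.48 = 655.42 MPa
τ_m = K_s·8F_mD/(πd³) = 1.0423 × 917.77 = 956.59 MPa
Soderberg: 1/n_f = τ_a/S_se + τ_m/S_sy = 655.42/360 + 956.59/514 = 1.82062 + 1.86108 = 3.6817
n_f = 1/3.6817 = 0.2716

0.272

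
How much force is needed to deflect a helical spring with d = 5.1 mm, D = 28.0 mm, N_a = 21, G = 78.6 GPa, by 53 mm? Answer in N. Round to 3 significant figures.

k = Gd⁴/(8D³N_a) = (78.6×10³)(5.1⁴)/(8·28.0³·21) = 14.418 N/mm
F = k·δ = 14.418 × 53 = 764.18 N

764 N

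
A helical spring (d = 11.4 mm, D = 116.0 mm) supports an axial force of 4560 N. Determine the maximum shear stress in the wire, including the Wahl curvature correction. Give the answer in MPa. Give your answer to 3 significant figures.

1040 MPa

Spring index C = D/d = 116.0/11.4 = 10.1754
K_W = (4C−1)/(4C−4) + 0.615/C = 39.702/36.702 + 0.0604 = 1.1422
τ₀ = 8FD/(πd³) = 8·4560·116.0/(π·11.4³) = 4.23168e+06/4654.4 = 909.18 MPa
τ_max = K·τ₀ = 1.1422 × 909.18 = 1038.4 MPa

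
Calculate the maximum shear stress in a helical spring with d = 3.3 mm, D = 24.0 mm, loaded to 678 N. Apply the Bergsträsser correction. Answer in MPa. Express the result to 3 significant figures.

Spring index C = D/d = 24.0/3.3 = 7.2727
K_B = (4C+2)/(4C−3) = 31.091/26.091 = 1.1916
τ₀ = 8FD/(πd³) = 8·678·24.0/(π·3.3³) = 130176/112.9 = 1153 MPa
τ_max = K·τ₀ = 1.1916 × 1153 = 1374 MPa

1370 MPa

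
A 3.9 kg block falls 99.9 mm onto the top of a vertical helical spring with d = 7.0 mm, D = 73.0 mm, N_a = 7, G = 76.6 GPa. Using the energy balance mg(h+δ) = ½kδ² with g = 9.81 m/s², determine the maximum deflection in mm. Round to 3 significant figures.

35.0 mm

k = Gd⁴/(8D³N_a) = (76.6×10³)(7.0⁴)/(8·73.0³·7) = 8.4424 N/mm
W = mg = 3.9 × 9.81 = 38.259 N
½kδ² − Wδ − Wh = 0 → δ = (W + √(W² + 2kWh))/k
δ = (38.259 + √(1463.8 + 64534.7))/8.4424 = (38.259 + 256.9)/8.4424 = 34.962 mm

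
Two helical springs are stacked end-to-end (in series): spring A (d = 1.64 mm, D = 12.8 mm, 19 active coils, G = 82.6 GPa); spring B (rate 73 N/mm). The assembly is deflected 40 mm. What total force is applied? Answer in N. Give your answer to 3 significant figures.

k_A = Gd⁴/(8D³N_a) = (82.6×10³)(1.64⁴)/(8·12.8³·19) = 1.8745 N/mm
Series: 1/k_eq = 1/1.8745 + 1/73 = 0.54718; k_eq = 1.8276 N/mm
F = k_eq·δ = 1.8276·40 = 73.102 N

73.1 N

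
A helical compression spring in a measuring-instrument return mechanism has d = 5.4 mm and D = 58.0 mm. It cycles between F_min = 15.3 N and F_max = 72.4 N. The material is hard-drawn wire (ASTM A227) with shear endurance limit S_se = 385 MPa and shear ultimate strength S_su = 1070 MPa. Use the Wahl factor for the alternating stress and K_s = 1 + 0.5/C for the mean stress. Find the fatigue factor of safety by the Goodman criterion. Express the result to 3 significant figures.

8.39

C = D/d = 58.0/5.4 = 10.7407; K_W = (4C−1)/(4C−4)+0.615/C = 1.1343; K_s = 1+0.5/C = 1.0466
F_a = (F_max−F_min)/2 = 28.55 N; F_m = (F_max+F_min)/2 = 43.85 N
τ_a = K_W·8F_aD/(πd³) = 1.1343 × 26.779 = 30.374 MPa
τ_m = K_s·8F_mD/(πd³) = 1.0466 × 41.13 = 43.044 MPa
Goodman: 1/n_f = τ_a/S_se + τ_m/S_su = 30.374/385 + 43.044/1070 = 0.07889 + 0.04023 = 0.11912
n_f = 1/0.11912 = 8.395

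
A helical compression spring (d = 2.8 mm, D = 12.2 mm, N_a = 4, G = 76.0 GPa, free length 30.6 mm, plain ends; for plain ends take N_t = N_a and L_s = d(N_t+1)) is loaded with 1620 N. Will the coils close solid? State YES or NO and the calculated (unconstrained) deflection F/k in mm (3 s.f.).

YES, δ = 20.2 mm

k = Gd⁴/(8D³N_a) = (76.0×10³)(2.8⁴)/(8·12.2³·4) = 80.393 N/mm
N_t = 4; L_s = 2.8·5 = 14 mm; δ_solid = L₀ − L_s = 30.6 − 14 = 16.6 mm
δ = F/k = 1620/80.393 = 20.151 mm
δ ≥ δ_solid → spring goes solid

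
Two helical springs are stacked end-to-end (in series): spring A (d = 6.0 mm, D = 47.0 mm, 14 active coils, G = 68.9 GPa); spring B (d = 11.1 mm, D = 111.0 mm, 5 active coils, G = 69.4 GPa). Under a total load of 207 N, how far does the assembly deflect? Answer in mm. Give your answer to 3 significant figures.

k_A = Gd⁴/(8D³N_a) = (68.9×10³)(6.0⁴)/(8·47.0³·14) = 7.6791 N/mm
k_B = Gd⁴/(8D³N_a) = (69.4×10³)(11.1⁴)/(8·111.0³·5) = 19.258 N/mm
Series: 1/k_eq = 1/7.6791 + 1/19.258 = 0.18215; k_eq = 5.49 N/mm
δ = F/k_eq = 207/5.49 = 37.705 mm

37.7 mm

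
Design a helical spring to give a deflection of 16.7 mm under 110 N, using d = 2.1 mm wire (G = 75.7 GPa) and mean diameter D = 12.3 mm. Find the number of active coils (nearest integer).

Required rate k = F/δ = 110/16.7 = 6.5868 N/mm
N_a = Gd⁴/(8D³k) = (75.7×10³ × 2.1⁴)/(8 × 12.3³ × 6.5868)
    = 1.47222e+06 / 98057.7 = 15.01 → 15 coils

15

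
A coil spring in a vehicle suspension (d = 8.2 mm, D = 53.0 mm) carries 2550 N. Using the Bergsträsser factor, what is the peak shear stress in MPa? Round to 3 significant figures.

761 MPa

Spring index C = D/d = 53.0/8.2 = 6.4634
K_B = (4C+2)/(4C−3) = 27.854/22.854 = 1.2188
τ₀ = 8FD/(πd³) = 8·2550·53.0/(π·8.2³) = 1.0812e+06/1732.2 = 624.19 MPa
τ_max = K·τ₀ = 1.2188 × 624.19 = 760.75 MPa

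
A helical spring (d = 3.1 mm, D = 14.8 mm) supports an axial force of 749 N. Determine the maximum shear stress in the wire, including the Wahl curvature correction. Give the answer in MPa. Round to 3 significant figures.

Spring index C = D/d = 14.8/3.1 = 4.7742
K_W = (4C−1)/(4C−4) + 0.615/C = 18.097/15.097 + 0.1288 = 1.3275
τ₀ = 8FD/(πd³) = 8·749·14.8/(π·3.1³) = 88681.6/93.591 = 947.54 MPa
τ_max = K·τ₀ = 1.3275 × 947.54 = 1257.9 MPa

1260 MPa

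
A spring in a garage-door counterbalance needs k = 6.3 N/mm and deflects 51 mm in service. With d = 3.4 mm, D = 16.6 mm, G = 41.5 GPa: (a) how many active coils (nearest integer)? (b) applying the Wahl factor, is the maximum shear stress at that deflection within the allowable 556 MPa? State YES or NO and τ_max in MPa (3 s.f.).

(a) 24 coils; (b) YES, τ_max = 457 MPa

N_a = Gd⁴/(8D³k) = (41.5×10³)(3.4⁴)/(8·16.6³·6.3) = 24.06 → N_a = 24
Actual rate k = Gd⁴/(8D³·24) = 6.3145 N/mm
Working load F = kδ = 6.3145·51 = 322.04 N
C = 16.6/3.4 = 4.8824; K_W = (4C−1)/(4C−4)+0.615/C = 1.3191
τ_max = K_W·8FD/(πd³) = 1.3191·346.35 = 456.89 MPa
τ_max ≤ 556 MPa → acceptable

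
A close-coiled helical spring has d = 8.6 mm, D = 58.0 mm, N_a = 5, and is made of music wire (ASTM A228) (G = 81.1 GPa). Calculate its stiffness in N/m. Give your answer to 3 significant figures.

56800 N/m

k = Gd⁴/(8D³N_a) = (81.1×10³ × 8.6⁴) / (8 × 58.0³ × 5)
  = 4.43624e+08 / 7.80448e+06 = 56.842 N/mm = 56842 N/m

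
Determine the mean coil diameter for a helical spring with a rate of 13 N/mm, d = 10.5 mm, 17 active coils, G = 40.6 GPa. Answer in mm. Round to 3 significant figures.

D = (Gd⁴/(8N_a·k))^(1/3) = (40.6×10³·10.5⁴/(8·17·13))^(1/3)
  = (279126)^(1/3) = 65.3532 mm

65.4 mm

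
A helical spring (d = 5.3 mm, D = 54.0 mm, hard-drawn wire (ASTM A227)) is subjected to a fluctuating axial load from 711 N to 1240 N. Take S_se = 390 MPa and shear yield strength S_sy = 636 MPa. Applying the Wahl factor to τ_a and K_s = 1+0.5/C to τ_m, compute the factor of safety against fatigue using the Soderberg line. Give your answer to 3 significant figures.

0.454

C = D/d = 54.0/5.3 = 10.1887; K_W = (4C−1)/(4C−4)+0.615/C = 1.1420; K_s = 1+0.5/C = 1.0491
F_a = (F_max−F_min)/2 = 264.5 N; F_m = (F_max+F_min)/2 = 975.5 N
τ_a = K_W·8F_aD/(πd³) = 1.1420 × 244.3 = 278.99 MPa
τ_m = K_s·8F_mD/(πd³) = 1.0491 × 901.02 = 945.23 MPa
Soderberg: 1/n_f = τ_a/S_se + τ_m/S_sy = 278.99/390 + 945.23/636 = 0.71536 + 1.48622 = 2.2016
n_f = 1/2.2016 = 0.4542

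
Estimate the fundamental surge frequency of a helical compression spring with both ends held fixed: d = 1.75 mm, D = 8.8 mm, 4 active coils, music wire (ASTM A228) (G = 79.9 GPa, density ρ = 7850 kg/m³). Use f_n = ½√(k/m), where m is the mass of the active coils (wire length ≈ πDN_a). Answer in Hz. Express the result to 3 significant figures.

2030 Hz

k = Gd⁴/(8D³N_a) = (79.9×10³)(1.75⁴)/(8·8.8³·4) = 34.364 N/mm = 34364 N/m
Wire length L = πDN_a = π·8.8·4 = 110.58 mm
m = ρ·(πd²/4)·L = 7850 × 2.4053×10⁻⁶ m² × 0.11058 m = 0.002088 kg
f_n = ½√(k/m) = 0.5·√(34364/0.002088) = 0.5·√(1.6458e+07) = 2028.4 Hz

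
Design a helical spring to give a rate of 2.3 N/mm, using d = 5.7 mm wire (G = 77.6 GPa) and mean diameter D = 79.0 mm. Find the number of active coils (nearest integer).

N_a = Gd⁴/(8D³k) = (77.6×10³ × 5.7⁴)/(8 × 79.0³ × 2.3)
    = 8.19146e+07 / 9.07192e+06 = 9.029 → 9 coils

9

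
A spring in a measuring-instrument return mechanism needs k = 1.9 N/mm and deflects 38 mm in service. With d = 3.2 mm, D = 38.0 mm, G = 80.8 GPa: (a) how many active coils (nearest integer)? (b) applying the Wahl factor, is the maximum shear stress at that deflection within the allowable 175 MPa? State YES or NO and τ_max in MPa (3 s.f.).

N_a = Gd⁴/(8D³k) = (80.8×10³)(3.2⁴)/(8·38.0³·1.9) = 10.16 → N_a = 10
Actual rate k = Gd⁴/(8D³·10) = 1.9301 N/mm
Working load F = kδ = 1.9301·38 = 73.342 N
C = 38.0/3.2 = 11.8750; K_W = (4C−1)/(4C−4)+0.615/C = 1.1208
τ_max = K_W·8FD/(πd³) = 1.1208·216.58 = 242.74 MPa
τ_max > 175 MPa → exceeds allowable

(a) 10 coils; (b) NO, τ_max = 243 MPa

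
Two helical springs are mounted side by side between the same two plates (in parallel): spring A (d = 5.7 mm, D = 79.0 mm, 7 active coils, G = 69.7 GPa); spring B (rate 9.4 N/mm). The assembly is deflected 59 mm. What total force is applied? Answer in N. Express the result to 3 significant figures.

712 N

k_A = Gd⁴/(8D³N_a) = (69.7×10³)(5.7⁴)/(8·79.0³·7) = 2.6648 N/mm
Parallel: k_eq = 2.6648 + 9.4 = 12.065 N/mm
F = k_eq·δ = 12.065·59 = 711.82 N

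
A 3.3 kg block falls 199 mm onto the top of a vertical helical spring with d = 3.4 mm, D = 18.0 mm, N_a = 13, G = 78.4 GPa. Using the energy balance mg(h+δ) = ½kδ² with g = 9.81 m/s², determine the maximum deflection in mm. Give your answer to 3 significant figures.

k = Gd⁴/(8D³N_a) = (78.4×10³)(3.4⁴)/(8·18.0³·13) = 17.274 N/mm
W = mg = 3.3 × 9.81 = 32.373 N
½kδ² − Wδ − Wh = 0 → δ = (W + √(W² + 2kWh))/k
δ = (32.373 + √(1048 + 222560))/17.274 = (32.373 + 472.87)/17.274 = 29.25 mm

29.2 mm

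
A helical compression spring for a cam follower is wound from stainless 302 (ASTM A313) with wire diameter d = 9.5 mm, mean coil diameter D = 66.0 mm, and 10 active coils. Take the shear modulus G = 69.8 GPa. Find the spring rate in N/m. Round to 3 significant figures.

k = Gd⁴/(8D³N_a) = (69.8×10³ × 9.5⁴) / (8 × 66.0³ × 10)
  = 5.68525e+08 / 2.29997e+07 = 24.719 N/mm = 24719 N/m

24700 N/m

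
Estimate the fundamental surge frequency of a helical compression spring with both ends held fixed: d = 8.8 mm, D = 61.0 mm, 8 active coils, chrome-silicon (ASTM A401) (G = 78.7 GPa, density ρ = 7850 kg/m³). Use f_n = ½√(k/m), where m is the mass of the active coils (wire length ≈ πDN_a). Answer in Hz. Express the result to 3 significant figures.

k = Gd⁴/(8D³N_a) = (78.7×10³)(8.8⁴)/(8·61.0³·8) = 32.489 N/mm = 32489 N/m
Wire length L = πDN_a = π·61.0·8 = 1533.1 mm
m = ρ·(πd²/4)·L = 7850 × 60.821×10⁻⁶ m² × 1.5331 m = 0.73197 kg
f_n = ½√(k/m) = 0.5·√(32489/0.73197) = 0.5·√(44386) = 105.34 Hz

105 Hz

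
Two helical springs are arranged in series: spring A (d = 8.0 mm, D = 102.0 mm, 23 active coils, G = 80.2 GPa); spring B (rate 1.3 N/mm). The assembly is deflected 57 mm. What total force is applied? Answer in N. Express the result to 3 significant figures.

41.8 N

k_A = Gd⁴/(8D³N_a) = (80.2×10³)(8.0⁴)/(8·102.0³·23) = 1.6823 N/mm
Series: 1/k_eq = 1/1.6823 + 1/1.3 = 1.3636; k_eq = 0.73333 N/mm
F = k_eq·δ = 0.73333·57 = 41.8 N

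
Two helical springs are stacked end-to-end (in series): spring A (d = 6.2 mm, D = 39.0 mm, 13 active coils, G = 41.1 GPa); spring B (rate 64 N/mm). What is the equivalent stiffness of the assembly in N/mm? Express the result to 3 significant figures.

k_A = Gd⁴/(8D³N_a) = (41.1×10³)(6.2⁴)/(8·39.0³·13) = 9.8442 N/mm
Series: 1/k_eq = 1/9.8442 + 1/64 = 0.11721; k_eq = 8.5319 N/mm

8.53 N/mm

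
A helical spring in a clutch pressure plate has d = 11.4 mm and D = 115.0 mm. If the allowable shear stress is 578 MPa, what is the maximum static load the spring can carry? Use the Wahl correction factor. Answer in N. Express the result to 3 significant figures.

2560 N

C = D/d = 115.0/11.4 = 10.0877
K_W = (4C−1)/(4C−4) + 0.615/C = 39.351/36.351 + 0.0610 = 1.1435
τ_max = K·8FD/(πd³) → F_max = τ_allow·πd³/(8DK)
F_max = 578·π·11.4³/(8·115.0·1.1435) = 2.6902e+06/1052 = 2557.2 N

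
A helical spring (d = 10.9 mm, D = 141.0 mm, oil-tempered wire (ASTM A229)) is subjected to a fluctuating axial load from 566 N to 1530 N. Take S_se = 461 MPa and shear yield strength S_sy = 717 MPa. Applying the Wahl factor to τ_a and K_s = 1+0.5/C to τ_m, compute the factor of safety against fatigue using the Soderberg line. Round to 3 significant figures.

1.35

C = D/d = 141.0/10.9 = 12.9358; K_W = (4C−1)/(4C−4)+0.615/C = 1.1104; K_s = 1+0.5/C = 1.0387
F_a = (F_max−F_min)/2 = 482 N; F_m = (F_max+F_min)/2 = 1048 N
τ_a = K_W·8F_aD/(πd³) = 1.1104 × 133.64 = 148.39 MPa
τ_m = K_s·8F_mD/(πd³) = 1.0387 × 290.56 = 301.79 MPa
Soderberg: 1/n_f = τ_a/S_se + τ_m/S_sy = 148.39/461 + 301.79/717 = 0.32188 + 0.42091 = 0.7428
n_f = 1/0.7428 = 1.346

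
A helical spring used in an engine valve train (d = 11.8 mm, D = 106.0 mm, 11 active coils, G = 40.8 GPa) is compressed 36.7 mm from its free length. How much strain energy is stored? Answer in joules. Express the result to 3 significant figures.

5.08 J

k = Gd⁴/(8D³N_a) = (40.8×10³)(11.8⁴)/(8·106.0³·11) = 7.5472 N/mm
U = ½kδ² = 0.5 × 7.5472 × 36.7² = 5082.6 N·mm = 5.0826 J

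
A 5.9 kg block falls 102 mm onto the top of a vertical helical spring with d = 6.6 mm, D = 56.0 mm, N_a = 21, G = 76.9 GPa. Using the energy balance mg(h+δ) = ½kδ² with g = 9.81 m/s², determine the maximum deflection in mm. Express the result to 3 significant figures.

61.9 mm

k = Gd⁴/(8D³N_a) = (76.9×10³)(6.6⁴)/(8·56.0³·21) = 4.9457 N/mm
W = mg = 5.9 × 9.81 = 57.879 N
½kδ² − Wδ − Wh = 0 → δ = (W + √(W² + 2kWh))/k
δ = (57.879 + √(3350 + 58395.6))/4.9457 = (57.879 + 248.49)/4.9457 = 61.946 mm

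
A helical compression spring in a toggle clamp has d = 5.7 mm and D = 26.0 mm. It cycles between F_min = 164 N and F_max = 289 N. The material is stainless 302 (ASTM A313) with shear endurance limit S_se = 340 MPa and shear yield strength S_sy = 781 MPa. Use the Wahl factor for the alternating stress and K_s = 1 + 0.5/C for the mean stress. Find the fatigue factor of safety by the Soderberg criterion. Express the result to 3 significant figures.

C = D/d = 26.0/5.7 = 4.5614; K_W = (4C−1)/(4C−4)+0.615/C = 1.3454; K_s = 1+0.5/C = 1.1096
F_a = (F_max−F_min)/2 = 62.5 N; F_m = (F_max+F_min)/2 = 226.5 N
τ_a = K_W·8F_aD/(πd³) = 1.3454 × 22.344 = 30.063 MPa
τ_m = K_s·8F_mD/(πd³) = 1.1096 × 80.976 = 89.852 MPa
Soderberg: 1/n_f = τ_a/S_se + τ_m/S_sy = 30.063/340 + 89.852/781 = 0.08842 + 0.11505 = 0.20347
n_f = 1/0.20347 = 4.915

4.91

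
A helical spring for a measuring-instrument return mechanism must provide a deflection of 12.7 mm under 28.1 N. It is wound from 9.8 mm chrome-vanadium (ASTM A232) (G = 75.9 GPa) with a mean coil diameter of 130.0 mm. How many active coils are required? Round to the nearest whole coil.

18

Required rate k = F/δ = 28.1/12.7 = 2.2126 N/mm
N_a = Gd⁴/(8D³k) = (75.9×10³ × 9.8⁴)/(8 × 130.0³ × 2.2126)
    = 7.00077e+08 / 3.88886e+07 = 18 → 18 coils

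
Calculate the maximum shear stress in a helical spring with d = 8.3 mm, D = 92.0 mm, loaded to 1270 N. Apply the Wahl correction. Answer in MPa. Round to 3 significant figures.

Spring index C = D/d = 92.0/8.3 = 11.0843
K_W = (4C−1)/(4C−4) + 0.615/C = 43.337/40.337 + 0.0555 = 1.1299
τ₀ = 8FD/(πd³) = 8·1270·92.0/(π·8.3³) = 934720/1796.3 = 520.35 MPa
τ_max = K·τ₀ = 1.1299 × 520.35 = 587.92 MPa

588 MPa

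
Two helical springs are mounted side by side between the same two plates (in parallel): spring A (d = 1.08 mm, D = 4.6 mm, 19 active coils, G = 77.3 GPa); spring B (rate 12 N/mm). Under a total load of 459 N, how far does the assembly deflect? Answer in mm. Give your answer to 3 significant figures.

24.0 mm

k_A = Gd⁴/(8D³N_a) = (77.3×10³)(1.08⁴)/(8·4.6³·19) = 7.1082 N/mm
Parallel: k_eq = 7.1082 + 12 = 19.108 N/mm
δ = F/k_eq = 459/19.108 = 24.021 mm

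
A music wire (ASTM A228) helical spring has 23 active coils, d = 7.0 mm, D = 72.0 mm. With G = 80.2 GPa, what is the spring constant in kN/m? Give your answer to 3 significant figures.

k = Gd⁴/(8D³N_a) = (80.2×10³ × 7.0⁴) / (8 × 72.0³ × 23)
  = 1.9256e+08 / 6.86776e+07 = 2.8038 N/mm

2.80 kN/m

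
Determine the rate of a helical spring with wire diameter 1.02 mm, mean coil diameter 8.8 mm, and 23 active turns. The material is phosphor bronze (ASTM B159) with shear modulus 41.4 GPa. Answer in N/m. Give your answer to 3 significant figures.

357 N/m

k = Gd⁴/(8D³N_a) = (41.4×10³ × 1.02⁴) / (8 × 8.8³ × 23)
  = 44812.7 / 125391 = 0.35738 N/mm = 357.38 N/m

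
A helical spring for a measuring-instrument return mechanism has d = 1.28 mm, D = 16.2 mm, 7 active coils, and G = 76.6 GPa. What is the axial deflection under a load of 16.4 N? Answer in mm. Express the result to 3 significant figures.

k = Gd⁴/(8D³N_a) = (76.6×10³)(1.28⁴)/(8·16.2³·7) = 0.86365 N/mm
δ = F/k = 16.4 / 0.86365 = 18.989 mm

19.0 mm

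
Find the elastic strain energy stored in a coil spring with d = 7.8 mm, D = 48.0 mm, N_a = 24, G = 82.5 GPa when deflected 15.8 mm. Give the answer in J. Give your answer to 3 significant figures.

1.80 J

k = Gd⁴/(8D³N_a) = (82.5×10³)(7.8⁴)/(8·48.0³·24) = 14.382 N/mm
U = ½kδ² = 0.5 × 14.382 × 15.8² = 1795.1 N·mm = 1.7951 J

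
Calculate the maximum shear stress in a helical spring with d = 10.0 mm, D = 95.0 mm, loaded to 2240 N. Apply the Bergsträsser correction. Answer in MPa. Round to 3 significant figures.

Spring index C = D/d = 95.0/10.0 = 9.5000
K_B = (4C+2)/(4C−3) = 40.000/35.000 = 1.1429
τ₀ = 8FD/(πd³) = 8·2240·95.0/(π·10.0³) = 1.7024e+06/3141.6 = 541.89 MPa
τ_max = K·τ₀ = 1.1429 × 541.89 = 619.3 MPa

619 MPa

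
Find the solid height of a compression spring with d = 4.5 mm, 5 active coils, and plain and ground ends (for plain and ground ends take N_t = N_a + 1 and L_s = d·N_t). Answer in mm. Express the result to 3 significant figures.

plain and ground ends: N_t = N_a + 1 = 5 + 1 = 6
L_s = d·N_t = 4.5 × 6 = 27 mm

27.0 mm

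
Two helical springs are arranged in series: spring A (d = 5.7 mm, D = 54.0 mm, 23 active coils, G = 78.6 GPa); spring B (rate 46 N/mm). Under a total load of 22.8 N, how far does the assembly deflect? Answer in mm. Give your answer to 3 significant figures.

k_A = Gd⁴/(8D³N_a) = (78.6×10³)(5.7⁴)/(8·54.0³·23) = 2.8637 N/mm
Series: 1/k_eq = 1/2.8637 + 1/46 = 0.37094; k_eq = 2.6958 N/mm
δ = F/k_eq = 22.8/2.6958 = 8.4575 mm

8.46 mm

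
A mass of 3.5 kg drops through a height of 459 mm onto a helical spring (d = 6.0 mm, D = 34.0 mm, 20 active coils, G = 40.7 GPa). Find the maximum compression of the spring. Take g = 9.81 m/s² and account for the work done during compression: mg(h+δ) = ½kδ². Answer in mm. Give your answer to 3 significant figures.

65.5 mm

k = Gd⁴/(8D³N_a) = (40.7×10³)(6.0⁴)/(8·34.0³·20) = 8.3877 N/mm
W = mg = 3.5 × 9.81 = 34.335 N
½kδ² − Wδ − Wh = 0 → δ = (W + √(W² + 2kWh))/k
δ = (34.335 + √(1178.9 + 264376))/8.3877 = (34.335 + 515.32)/8.3877 = 65.531 mm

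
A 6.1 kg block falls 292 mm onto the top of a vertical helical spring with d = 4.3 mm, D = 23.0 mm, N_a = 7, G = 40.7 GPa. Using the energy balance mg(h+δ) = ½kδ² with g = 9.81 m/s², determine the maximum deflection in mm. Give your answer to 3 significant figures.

k = Gd⁴/(8D³N_a) = (40.7×10³)(4.3⁴)/(8·23.0³·7) = 20.422 N/mm
W = mg = 6.1 × 9.81 = 59.841 N
½kδ² − Wδ − Wh = 0 → δ = (W + √(W² + 2kWh))/k
δ = (59.841 + √(3580.9 + 713688))/20.422 = (59.841 + 846.92)/20.422 = 44.401 mm

44.4 mm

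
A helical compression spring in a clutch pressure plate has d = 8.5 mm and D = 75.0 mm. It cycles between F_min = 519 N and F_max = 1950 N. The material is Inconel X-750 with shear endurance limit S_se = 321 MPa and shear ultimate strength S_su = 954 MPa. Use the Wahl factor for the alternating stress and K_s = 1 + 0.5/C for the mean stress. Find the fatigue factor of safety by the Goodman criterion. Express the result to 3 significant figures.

C = D/d = 75.0/8.5 = 8.8235; K_W = (4C−1)/(4C−4)+0.615/C = 1.1656; K_s = 1+0.5/C = 1.0567
F_a = (F_max−F_min)/2 = 715.5 N; F_m = (F_max+F_min)/2 = 1234.5 N
τ_a = K_W·8F_aD/(πd³) = 1.1656 × 222.51 = 259.35 MPa
τ_m = K_s·8F_mD/(πd³) = 1.0567 × 383.92 = 405.67 MPa
Goodman: 1/n_f = τ_a/S_se + τ_m/S_su = 259.35/321 + 405.67/954 = 0.80795 + 0.42523 = 1.2332
n_f = 1/1.2332 = 0.8109

0.811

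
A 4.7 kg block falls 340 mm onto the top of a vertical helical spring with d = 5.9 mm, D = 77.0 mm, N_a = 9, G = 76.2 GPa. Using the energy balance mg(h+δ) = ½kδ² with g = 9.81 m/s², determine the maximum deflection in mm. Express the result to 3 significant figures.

123 mm

k = Gd⁴/(8D³N_a) = (76.2×10³)(5.9⁴)/(8·77.0³·9) = 2.809 N/mm
W = mg = 4.7 × 9.81 = 46.107 N
½kδ² − Wδ − Wh = 0 → δ = (W + √(W² + 2kWh))/k
δ = (46.107 + √(2125.9 + 88071.2))/2.809 = (46.107 + 300.33)/2.809 = 123.33 mm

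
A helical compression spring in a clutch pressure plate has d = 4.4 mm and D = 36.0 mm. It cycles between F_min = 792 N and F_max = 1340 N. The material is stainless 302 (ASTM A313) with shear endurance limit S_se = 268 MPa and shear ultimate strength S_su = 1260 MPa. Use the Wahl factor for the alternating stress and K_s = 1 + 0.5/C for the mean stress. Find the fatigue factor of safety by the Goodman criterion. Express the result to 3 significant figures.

C = D/d = 36.0/4.4 = 8.1818; K_W = (4C−1)/(4C−4)+0.615/C = 1.1796; K_s = 1+0.5/C = 1.0611
F_a = (F_max−F_min)/2 = 274 N; F_m = (F_max+F_min)/2 = 1066 N
τ_a = K_W·8F_aD/(πd³) = 1.1796 × 294.87 = 347.83 MPa
τ_m = K_s·8F_mD/(πd³) = 1.0611 × 1147.2 = 1217.3 MPa
Goodman: 1/n_f = τ_a/S_se + τ_m/S_su = 347.83/268 + 1217.3/1260 = 1.29788 + 0.96612 = 2.264
n_f = 1/2.264 = 0.4417

0.442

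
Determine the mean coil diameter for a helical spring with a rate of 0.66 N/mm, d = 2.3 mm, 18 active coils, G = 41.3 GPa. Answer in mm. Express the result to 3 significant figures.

D = (Gd⁴/(8N_a·k))^(1/3) = (41.3×10³·2.3⁴/(8·18·0.66))^(1/3)
  = (12160.6)^(1/3) = 22.9960 mm

23.0 mm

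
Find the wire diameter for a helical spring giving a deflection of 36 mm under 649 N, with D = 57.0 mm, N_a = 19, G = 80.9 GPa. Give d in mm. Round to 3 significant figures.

Required rate k = F/δ = 649/36 = 18.028 N/mm
d = (8D³N_a·k / G)^(1/4) = (8·57.0³·19·18.028 / (80.9×10³))^0.25
  = (6272.8)^0.25 = 8.8995 mm

8.90 mm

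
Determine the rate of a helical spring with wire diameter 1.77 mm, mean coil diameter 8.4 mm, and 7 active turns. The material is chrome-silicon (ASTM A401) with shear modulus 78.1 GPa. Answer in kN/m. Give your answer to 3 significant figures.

23.1 kN/m

k = Gd⁴/(8D³N_a) = (78.1×10³ × 1.77⁴) / (8 × 8.4³ × 7)
  = 766556 / 33191.4 = 23.095 N/mm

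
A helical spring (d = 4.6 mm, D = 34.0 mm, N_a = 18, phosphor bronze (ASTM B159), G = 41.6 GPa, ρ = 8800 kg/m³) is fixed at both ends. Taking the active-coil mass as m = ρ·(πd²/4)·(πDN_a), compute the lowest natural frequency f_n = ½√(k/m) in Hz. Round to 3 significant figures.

k = Gd⁴/(8D³N_a) = (41.6×10³)(4.6⁴)/(8·34.0³·18) = 3.291 N/mm = 3291 N/m
Wire length L = πDN_a = π·34.0·18 = 1922.7 mm
m = ρ·(πd²/4)·L = 8800 × 16.619×10⁻⁶ m² × 1.9227 m = 0.28118 kg
f_n = ½√(k/m) = 0.5·√(3291/0.28118) = 0.5·√(11704) = 54.093 Hz

54.1 Hz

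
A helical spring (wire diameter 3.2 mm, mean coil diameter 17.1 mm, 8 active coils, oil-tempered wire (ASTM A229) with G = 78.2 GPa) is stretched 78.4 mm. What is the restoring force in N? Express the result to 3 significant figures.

2010 N

k = Gd⁴/(8D³N_a) = (78.2×10³)(3.2⁴)/(8·17.1³·8) = 25.623 N/mm
F = k·δ = 25.623 × 78.4 = 2008.9 N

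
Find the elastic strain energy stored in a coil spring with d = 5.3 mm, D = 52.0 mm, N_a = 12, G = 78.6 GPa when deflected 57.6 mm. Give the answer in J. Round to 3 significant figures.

k = Gd⁴/(8D³N_a) = (78.6×10³)(5.3⁴)/(8·52.0³·12) = 4.5946 N/mm
U = ½kδ² = 0.5 × 4.5946 × 57.6² = 7621.8 N·mm = 7.6218 J

7.62 J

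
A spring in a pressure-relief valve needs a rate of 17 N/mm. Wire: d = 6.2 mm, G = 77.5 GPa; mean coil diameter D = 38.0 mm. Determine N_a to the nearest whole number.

N_a = Gd⁴/(8D³k) = (77.5×10³ × 6.2⁴)/(8 × 38.0³ × 17)
    = 1.14517e+08 / 7.46259e+06 = 15.35 → 15 coils

15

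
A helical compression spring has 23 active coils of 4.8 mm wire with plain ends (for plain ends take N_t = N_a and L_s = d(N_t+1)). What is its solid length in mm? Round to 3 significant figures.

plain ends: N_t = N_a = 23
L_s = d·(N_t+1) = 4.8 × 24 = 115.2 mm

115 mm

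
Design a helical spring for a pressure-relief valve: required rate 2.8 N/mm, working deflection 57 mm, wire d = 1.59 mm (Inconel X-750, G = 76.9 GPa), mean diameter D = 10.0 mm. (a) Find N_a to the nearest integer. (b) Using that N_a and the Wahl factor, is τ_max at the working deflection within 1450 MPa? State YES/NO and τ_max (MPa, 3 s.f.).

(a) 22 coils; (b) YES, τ_max = 1250 MPa

N_a = Gd⁴/(8D³k) = (76.9×10³)(1.59⁴)/(8·10.0³·2.8) = 21.94 → N_a = 22
Actual rate k = Gd⁴/(8D³·22) = 2.7926 N/mm
Working load F = kδ = 2.7926·57 = 159.18 N
C = 10.0/1.59 = 6.2893; K_W = (4C−1)/(4C−4)+0.615/C = 1.2396
τ_max = K_W·8FD/(πd³) = 1.2396·1008.4 = 1250 MPa
τ_max ≤ 1450 MPa → acceptable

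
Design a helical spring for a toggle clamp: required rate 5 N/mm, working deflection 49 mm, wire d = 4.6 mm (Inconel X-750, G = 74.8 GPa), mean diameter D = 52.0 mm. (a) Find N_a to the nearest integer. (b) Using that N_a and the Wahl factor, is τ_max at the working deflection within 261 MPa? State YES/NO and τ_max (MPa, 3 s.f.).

N_a = Gd⁴/(8D³k) = (74.8×10³)(4.6⁴)/(8·52.0³·5) = 5.955 → N_a = 6
Actual rate k = Gd⁴/(8D³·6) = 4.9623 N/mm
Working load F = kδ = 4.9623·49 = 243.15 N
C = 52.0/4.6 = 11.3043; K_W = (4C−1)/(4C−4)+0.615/C = 1.1272
τ_max = K_W·8FD/(πd³) = 1.1272·330.79 = 372.86 MPa
τ_max > 261 MPa → exceeds allowable

(a) 6 coils; (b) NO, τ_max = 373 MPa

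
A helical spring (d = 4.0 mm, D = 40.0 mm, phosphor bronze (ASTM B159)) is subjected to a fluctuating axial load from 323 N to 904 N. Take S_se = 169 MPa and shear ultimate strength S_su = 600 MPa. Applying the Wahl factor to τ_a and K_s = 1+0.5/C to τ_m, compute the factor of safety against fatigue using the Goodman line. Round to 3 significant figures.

C = D/d = 40.0/4.0 = 10.0000; K_W = (4C−1)/(4C−4)+0.615/C = 1.1448; K_s = 1+0.5/C = 1.0500
F_a = (F_max−F_min)/2 = 290.5 N; F_m = (F_max+F_min)/2 = 613.5 N
τ_a = K_W·8F_aD/(πd³) = 1.1448 × 462.35 = 529.31 MPa
τ_m = K_s·8F_mD/(πd³) = 1.0500 × 976.42 = 1025.2 MPa
Goodman: 1/n_f = τ_a/S_se + τ_m/S_su = 529.31/169 + 1025.2/600 = 3.13200 + 1.70873 = 4.8407
n_f = 1/4.8407 = 0.2066

0.207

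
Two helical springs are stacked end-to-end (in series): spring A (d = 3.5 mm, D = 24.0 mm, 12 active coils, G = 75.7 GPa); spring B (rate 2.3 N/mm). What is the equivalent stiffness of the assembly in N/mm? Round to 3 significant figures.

k_A = Gd⁴/(8D³N_a) = (75.7×10³)(3.5⁴)/(8·24.0³·12) = 8.5598 N/mm
Series: 1/k_eq = 1/8.5598 + 1/2.3 = 0.55161; k_eq = 1.8129 N/mm

1.81 N/mm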